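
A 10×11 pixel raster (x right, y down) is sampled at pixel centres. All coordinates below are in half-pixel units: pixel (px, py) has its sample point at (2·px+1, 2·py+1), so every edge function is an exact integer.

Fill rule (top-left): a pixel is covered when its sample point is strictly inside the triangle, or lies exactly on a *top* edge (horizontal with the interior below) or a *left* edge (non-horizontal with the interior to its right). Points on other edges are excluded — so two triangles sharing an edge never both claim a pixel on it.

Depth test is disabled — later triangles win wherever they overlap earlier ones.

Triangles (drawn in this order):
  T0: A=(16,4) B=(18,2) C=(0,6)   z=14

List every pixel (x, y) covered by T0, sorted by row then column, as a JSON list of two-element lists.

T0:
  2·area = 28  (B↔C swapped to make it positive)
  edge (16, 4)→(0, 6): d=(-16,2) right/bottom  bias=-1
  edge (0, 6)→(18, 2): d=(18,-4) top-left  bias=+0
  edge (18, 2)→(16, 4): d=(-2,2) right/bottom  bias=-1
    (9,0)@(19, 1): e=[42,-14,0] → ·  [on edge]
    (7,1)@(15, 3): e=[18,6,4] → █
    (8,1)@(17, 3): e=[14,14,0] → ·  [on edge]
    (2,2)@(5, 5): e=[6,2,20] → █
    (3,2)@(7, 5): e=[2,10,16] → █
    (4,2)@(9, 5): e=[-2,18,12] → ·
    (7,2)@(15, 5): e=[-14,42,0] → ·  [on edge]
    (2,3)@(5, 7): e=[-26,38,16] → ·
    (3,3)@(7, 7): e=[-30,46,12] → ·
    (6,3)@(13, 7): e=[-42,70,0] → ·  [on edge]
    (5,4)@(11, 9): e=[-70,98,0] → ·  [on edge]
    (4,5)@(9, 11): e=[-98,126,0] → ·  [on edge]
    (3,6)@(7, 13): e=[-126,154,0] → ·  [on edge]
    (2,7)@(5, 15): e=[-154,182,0] → ·  [on edge]
    (1,8)@(3, 17): e=[-182,210,0] → ·  [on edge]
    (0,9)@(1, 19): e=[-210,238,0] → ·  [on edge]
  covered (3 px):
    · · · · · · · · · ·
    · · · · · · · █ · ·
    · · █ █ · · · · · ·
    · · · · · · · · · ·
    · · · · · · · · · ·
    · · · · · · · · · ·
    · · · · · · · · · ·
    · · · · · · · · · ·
    · · · · · · · · · ·
    · · · · · · · · · ·
    · · · · · · · · · ·

Answer: [[7,1],[2,2],[3,2]]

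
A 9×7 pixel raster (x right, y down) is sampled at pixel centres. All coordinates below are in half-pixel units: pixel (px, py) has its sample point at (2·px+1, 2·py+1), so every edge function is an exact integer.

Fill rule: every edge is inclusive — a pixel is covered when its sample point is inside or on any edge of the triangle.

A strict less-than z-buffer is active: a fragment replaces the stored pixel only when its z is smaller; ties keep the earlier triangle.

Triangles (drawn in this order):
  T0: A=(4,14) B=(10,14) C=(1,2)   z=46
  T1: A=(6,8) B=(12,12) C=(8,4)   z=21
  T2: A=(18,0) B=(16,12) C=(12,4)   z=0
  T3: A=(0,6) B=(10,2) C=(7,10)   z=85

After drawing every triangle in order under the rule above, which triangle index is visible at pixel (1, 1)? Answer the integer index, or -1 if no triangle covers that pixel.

T0:
  2·area = 72  (B↔C swapped to make it positive)
  edge (4, 14)→(1, 2): d=(-3,-12) inclusive
  edge (1, 2)→(10, 14): d=(9,12) inclusive
  edge (10, 14)→(4, 14): d=(-6,0) inclusive
    (1,2)@(3, 5): e=[15,3,54] → █
    (2,2)@(5, 5): e=[39,-21,54] → ·
    (1,3)@(3, 7): e=[9,21,42] → █
    (2,3)@(5, 7): e=[33,-3,42] → ·
    (1,4)@(3, 9): e=[3,39,30] → █
    (2,4)@(5, 9): e=[27,15,30] → █
    (3,4)@(7, 9): e=[51,-9,30] → ·
    (1,5)@(3, 11): e=[-3,57,18] → ·
    (2,5)@(5, 11): e=[21,33,18] → █
    (3,5)@(7, 11): e=[45,9,18] → █
    (4,5)@(9, 11): e=[69,-15,18] → ·
    (2,6)@(5, 13): e=[15,51,6] → █
  covered (9 px):
    · · · · · · · · ·
    · · · · · · · · ·
    · █ · · · · · · ·
    · █ · · · · · · ·
    · █ █ · · · · · ·
    · · █ █ · · · · ·
    · · █ █ █ · · · ·
T1:
  2·area = 32  (B↔C swapped to make it positive)
  edge (6, 8)→(8, 4): d=(2,-4) inclusive
  edge (8, 4)→(12, 12): d=(4,8) inclusive
  edge (12, 12)→(6, 8): d=(-6,-4) inclusive
    (3,3)@(7, 7): e=[2,20,10] → █
    (4,3)@(9, 7): e=[10,4,18] → █
    (5,3)@(11, 7): e=[18,-12,26] → ·
    (3,4)@(7, 9): e=[6,28,-2] → ·
    (4,4)@(9, 9): e=[14,12,6] → █
    (5,4)@(11, 9): e=[22,-4,14] → ·
    (4,5)@(9, 11): e=[18,20,-6] → ·
    (5,5)@(11, 11): e=[26,4,2] → █
    (6,5)@(13, 11): e=[34,-12,10] → ·
    (5,6)@(11, 13): e=[30,12,-10] → ·
  covered (4 px):
    · · · · · · · · ·
    · · · · · · · · ·
    · · · · · · · · ·
    · · · █ █ · · · ·
    · · · · █ · · · ·
    · · · · · █ · · ·
    · · · · · · · · ·
T2:
  2·area = 64
  edge (18, 0)→(16, 12): d=(-2,12) inclusive
  edge (16, 12)→(12, 4): d=(-4,-8) inclusive
  edge (12, 4)→(18, 0): d=(6,-4) inclusive
    (8,0)@(17, 1): e=[10,52,2] → █
    (7,1)@(15, 3): e=[30,28,6] → █
    (6,2)@(13, 5): e=[50,4,10] → █
    (6,3)@(13, 7): e=[46,-4,22] → ·
    (7,3)@(15, 7): e=[22,12,30] → █
    (8,3)@(17, 7): e=[-2,28,38] → ·
    (7,4)@(15, 9): e=[18,4,42] → █
    (8,4)@(17, 9): e=[-6,20,50] → ·
    (7,5)@(15, 11): e=[14,-4,54] → ·
  covered (8 px):
    · · · · · · · · █
    · · · · · · · █ █
    · · · · · · █ █ █
    · · · · · · · █ ·
    · · · · · · · █ ·
    · · · · · · · · ·
    · · · · · · · · ·
T3:
  2·area = 68
  edge (0, 6)→(10, 2): d=(10,-4) inclusive
  edge (10, 2)→(7, 10): d=(-3,8) inclusive
  edge (7, 10)→(0, 6): d=(-7,-4) inclusive
    (4,1)@(9, 3): e=[6,5,57] → █
    (5,1)@(11, 3): e=[14,-11,65] → ·
    (1,2)@(3, 5): e=[2,47,19] → █
    (2,2)@(5, 5): e=[10,31,27] → █
    (3,2)@(7, 5): e=[18,15,35] → █
    (4,2)@(9, 5): e=[26,-1,43] → ·
    (1,3)@(3, 7): e=[22,41,5] → █
    (4,3)@(9, 7): e=[46,-7,29] → ·
    (1,4)@(3, 9): e=[42,35,-9] → ·
    (2,4)@(5, 9): e=[50,19,-1] → ·
    (3,4)@(7, 9): e=[58,3,7] → █
    (4,4)@(9, 9): e=[66,-13,15] → ·
  covered (8 px):
    · · · · · · · · ·
    · · · · █ · · · ·
    · █ █ █ · · · · ·
    · █ █ █ · · · · ·
    · · · █ · · · · ·
    · · · · · · · · ·
    · · · · · · · · ·

Z-buffer (winner per pixel, '.' = empty):
  . . . . . . . . 2
  . . . . 3 . . 2 2
  . 0 3 3 . . 2 2 2
  . 0 3 1 1 . . 2 .
  . 0 0 3 1 . . 2 .
  . . 0 0 . 1 . . .
  . . 0 0 0 . . . .

Result: -1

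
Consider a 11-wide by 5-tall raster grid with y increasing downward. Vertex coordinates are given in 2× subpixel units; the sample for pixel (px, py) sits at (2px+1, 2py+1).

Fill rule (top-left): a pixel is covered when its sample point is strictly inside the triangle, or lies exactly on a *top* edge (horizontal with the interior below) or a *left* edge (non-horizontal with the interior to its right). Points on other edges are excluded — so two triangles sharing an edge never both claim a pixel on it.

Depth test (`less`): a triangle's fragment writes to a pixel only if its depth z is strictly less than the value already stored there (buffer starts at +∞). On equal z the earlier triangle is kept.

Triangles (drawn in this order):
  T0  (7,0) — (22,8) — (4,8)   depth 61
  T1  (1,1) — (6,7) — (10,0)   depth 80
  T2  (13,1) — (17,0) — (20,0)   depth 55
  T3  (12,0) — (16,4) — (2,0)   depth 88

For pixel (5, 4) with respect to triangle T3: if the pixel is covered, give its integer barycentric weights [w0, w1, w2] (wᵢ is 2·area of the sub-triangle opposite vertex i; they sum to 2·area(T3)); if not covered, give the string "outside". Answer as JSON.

T0:
  2·area = 144
  edge (7, 0)→(22, 8): d=(15,8) right/bottom  bias=-1
  edge (22, 8)→(4, 8): d=(-18,0) right/bottom  bias=-1
  edge (4, 8)→(7, 0): d=(3,-8) top-left  bias=+0
    (3,0)@(7, 1): e=[15,126,3] → X
    (4,0)@(9, 1): e=[-1,126,19] → .
    (3,1)@(7, 3): e=[45,90,9] → X
    (4,1)@(9, 3): e=[29,90,25] → X
    (5,1)@(11, 3): e=[13,90,41] → X
    (6,1)@(13, 3): e=[-3,90,57] → .
    (3,2)@(7, 5): e=[75,54,15] → X
    (6,2)@(13, 5): e=[27,54,63] → X
    (7,2)@(15, 5): e=[11,54,79] → X
    (8,2)@(17, 5): e=[-5,54,95] → .
    (2,3)@(5, 7): e=[121,18,5] → X
    (8,3)@(17, 7): e=[25,18,101] → X
  covered (17 px):
    . . . X . . . . . . .
    . . . X X X . . . . .
    . . . X X X X X . . .
    . . X X X X X X X X .
    . . . . . . . . . . .
T1:
  2·area = 59  (B↔C swapped to make it positive)
  edge (1, 1)→(10, 0): d=(9,-1) top-left  bias=+0
  edge (10, 0)→(6, 7): d=(-4,7) right/bottom  bias=-1
  edge (6, 7)→(1, 1): d=(-5,-6) top-left  bias=+0
    (0,0)@(1, 1): e=[0,59,0] → X  [on edge]
    (1,0)@(3, 1): e=[2,45,12] → X
    (2,0)@(5, 1): e=[4,31,24] → X
    (3,0)@(7, 1): e=[6,17,36] → X
    (4,0)@(9, 1): e=[8,3,48] → X
    (5,0)@(11, 1): e=[10,-11,60] → .
    (0,1)@(1, 3): e=[18,51,-10] → .
    (1,1)@(3, 3): e=[20,37,2] → X
    (4,1)@(9, 3): e=[26,-5,38] → .
    (1,2)@(3, 5): e=[38,29,-8] → .
    (2,2)@(5, 5): e=[40,15,4] → X
    (4,2)@(9, 5): e=[44,-13,28] → .
  covered (10 px):
    X X X X X . . . . . .
    . X X X . . . . . . .
    . . X X . . . . . . .
    . . . . . . . . . . .
    . . . . . . . . . . .
T2:
  2·area = 3
  edge (13, 1)→(17, 0): d=(4,-1) top-left  bias=+0
  edge (17, 0)→(20, 0): d=(3,0) top-left  bias=+0
  edge (20, 0)→(13, 1): d=(-7,1) right/bottom  bias=-1
    (6,0)@(13, 1): e=[0,3,0] → .  [on edge]
    (2,1)@(5, 3): e=[0,9,-6] → .  [on edge]
  covered (0 px):
    . . . . . . . . . . .
    . . . . . . . . . . .
    . . . . . . . . . . .
    . . . . . . . . . . .
    . . . . . . . . . . .
T3:
  2·area = 40
  edge (12, 0)→(16, 4): d=(4,4) right/bottom  bias=-1
  edge (16, 4)→(2, 0): d=(-14,-4) top-left  bias=+0
  edge (2, 0)→(12, 0): d=(10,0) top-left  bias=+0
    (3,0)@(7, 1): e=[24,6,10] → X
    (4,0)@(9, 1): e=[16,14,10] → X
    (5,0)@(11, 1): e=[8,22,10] → X
    (6,0)@(13, 1): e=[0,30,10] → .  [on edge]
    (3,1)@(7, 3): e=[32,-22,30] → .
    (4,1)@(9, 3): e=[24,-14,30] → .
    (5,1)@(11, 3): e=[16,-6,30] → .
    (6,1)@(13, 3): e=[8,2,30] → X
    (7,1)@(15, 3): e=[0,10,30] → .  [on edge]
    (6,2)@(13, 5): e=[16,-26,50] → .
    (8,2)@(17, 5): e=[0,-10,50] → .  [on edge]
    (9,3)@(19, 7): e=[0,-30,70] → .  [on edge]
    (10,4)@(21, 9): e=[0,-50,90] → .  [on edge]
  covered (4 px):
    . . . X X X . . . . .
    . . . . . . X . . . .
    . . . . . . . . . . .
    . . . . . . . . . . .
    . . . . . . . . . . .

Answer: "outside"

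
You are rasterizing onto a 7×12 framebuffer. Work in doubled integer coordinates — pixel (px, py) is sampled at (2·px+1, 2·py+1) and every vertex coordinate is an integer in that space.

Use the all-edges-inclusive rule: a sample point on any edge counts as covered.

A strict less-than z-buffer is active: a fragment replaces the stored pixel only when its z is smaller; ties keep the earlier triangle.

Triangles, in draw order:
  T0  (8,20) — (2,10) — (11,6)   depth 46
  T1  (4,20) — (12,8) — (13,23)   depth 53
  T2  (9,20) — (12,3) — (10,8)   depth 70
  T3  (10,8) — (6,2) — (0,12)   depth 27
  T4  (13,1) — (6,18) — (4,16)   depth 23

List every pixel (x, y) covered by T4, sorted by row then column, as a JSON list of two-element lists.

T0:
  2·area = 114
  edge (8, 20)→(2, 10): d=(-6,-10) inclusive
  edge (2, 10)→(11, 6): d=(9,-4) inclusive
  edge (11, 6)→(8, 20): d=(-3,14) inclusive
    (4,3)@(9, 7): e=[88,1,25] → X
    (5,3)@(11, 7): e=[108,9,-3] → .
    (2,4)@(5, 9): e=[36,3,75] → X
    (3,4)@(7, 9): e=[56,11,47] → X
    (5,4)@(11, 9): e=[96,27,-9] → .
    (1,5)@(3, 11): e=[4,13,97] → X
    (5,5)@(11, 11): e=[84,45,-15] → .
    (1,6)@(3, 13): e=[-8,31,91] → .
    (2,6)@(5, 13): e=[12,39,63] → X
    (5,6)@(11, 13): e=[72,63,-21] → .
    (2,7)@(5, 15): e=[0,57,57] → X  [on edge]
    (5,7)@(11, 15): e=[60,81,-27] → .
  covered (15 px):
    . . . . . . .
    . . . . . . .
    . . . . . . .
    . . . . X . .
    . . X X X . .
    . X X X X . .
    . . X X X . .
    . . X X X . .
    . . . X . . .
    . . . . . . .
    . . . . . . .
    . . . . . . .
T1:
  2·area = 132
  edge (4, 20)→(12, 8): d=(8,-12) inclusive
  edge (12, 8)→(13, 23): d=(1,15) inclusive
  edge (13, 23)→(4, 20): d=(-9,-3) inclusive
    (5,5)@(11, 11): e=[12,18,102] → X
    (6,5)@(13, 11): e=[36,-12,108] → .
    (4,6)@(9, 13): e=[4,50,78] → X
    (6,6)@(13, 13): e=[52,-10,90] → .
    (4,7)@(9, 15): e=[20,52,60] → X
    (6,7)@(13, 15): e=[68,-8,72] → .
    (3,8)@(7, 17): e=[12,84,36] → X
    (6,8)@(13, 17): e=[84,-6,54] → .
    (0,9)@(1, 19): e=[-44,176,0] → .  [on edge]
    (2,9)@(5, 19): e=[4,116,12] → X
    (6,9)@(13, 19): e=[100,-4,36] → .
    (2,10)@(5, 21): e=[20,118,-6] → .
    (3,10)@(7, 21): e=[44,88,0] → X  [on edge]
    (6,11)@(13, 23): e=[132,0,0] → X  [on edge]
  covered (16 px):
    . . . . . . .
    . . . . . . .
    . . . . . . .
    . . . . . . .
    . . . . . . .
    . . . . . X .
    . . . . X X .
    . . . . X X .
    . . . X X X .
    . . X X X X .
    . . . X X X .
    . . . . . . X
T2:
  2·area = 19  (B↔C swapped to make it positive)
  edge (9, 20)→(10, 8): d=(1,-12) inclusive
  edge (10, 8)→(12, 3): d=(2,-5) inclusive
  edge (12, 3)→(9, 20): d=(-3,17) inclusive
    (5,3)@(11, 7): e=[11,3,5] → X
    (6,3)@(13, 7): e=[35,13,-29] → .
    (5,4)@(11, 9): e=[13,7,-1] → .
  covered (1 px):
    . . . . . . .
    . . . . . . .
    . . . . . . .
    . . . . . X .
    . . . . . . .
    . . . . . . .
    . . . . . . .
    . . . . . . .
    . . . . . . .
    . . . . . . .
    . . . . . . .
    . . . . . . .
T3:
  2·area = 76  (B↔C swapped to make it positive)
  edge (10, 8)→(0, 12): d=(-10,4) inclusive
  edge (0, 12)→(6, 2): d=(6,-10) inclusive
  edge (6, 2)→(10, 8): d=(4,6) inclusive
    (2,2)@(5, 5): e=[50,8,18] → X
    (3,2)@(7, 5): e=[42,28,6] → X
    (4,2)@(9, 5): e=[34,48,-6] → .
    (1,3)@(3, 7): e=[38,0,38] → X  [on edge]
    (4,3)@(9, 7): e=[14,60,2] → X
    (5,3)@(11, 7): e=[6,80,-10] → .
    (1,4)@(3, 9): e=[18,12,46] → X
    (4,4)@(9, 9): e=[-6,72,10] → .
    (0,5)@(1, 11): e=[6,4,66] → X
    (1,5)@(3, 11): e=[-2,24,54] → .
    (2,5)@(5, 11): e=[-10,44,42] → .
    (3,5)@(7, 11): e=[-18,64,30] → .
  covered (10 px):
    . . . . . . .
    . . . . . . .
    . . X X . . .
    . X X X X . .
    . X X X . . .
    X . . . . . .
    . . . . . . .
    . . . . . . .
    . . . . . . .
    . . . . . . .
    . . . . . . .
    . . . . . . .
T4:
  2·area = 48
  edge (13, 1)→(6, 18): d=(-7,17) inclusive
  edge (6, 18)→(4, 16): d=(-2,-2) inclusive
  edge (4, 16)→(13, 1): d=(9,-15) inclusive
    (6,0)@(13, 1): e=[0,48,0] → X  [on edge]
    (6,1)@(13, 3): e=[-14,44,18] → .
    (5,2)@(11, 5): e=[6,36,6] → X
    (6,2)@(13, 5): e=[-28,40,36] → .
    (5,3)@(11, 7): e=[-8,32,24] → .
    (4,4)@(9, 9): e=[12,24,12] → X
    (5,4)@(11, 9): e=[-22,28,42] → .
    (3,5)@(7, 11): e=[32,16,0] → X  [on edge]
    (4,5)@(9, 11): e=[-2,20,30] → .
    (0,6)@(1, 13): e=[120,0,-72] → .  [on edge]
    (3,6)@(7, 13): e=[18,12,18] → X
    (4,6)@(9, 13): e=[-16,16,48] → .
    (1,7)@(3, 15): e=[72,0,-24] → .  [on edge]
    (2,8)@(5, 17): e=[24,0,24] → X  [on edge]
    (3,9)@(7, 19): e=[-24,0,72] → .  [on edge]
    (0,10)@(1, 21): e=[64,-16,0] → .  [on edge]
    (4,10)@(9, 21): e=[-72,0,120] → .  [on edge]
    (5,11)@(11, 23): e=[-120,0,168] → .  [on edge]
  covered (8 px):
    . . . . . . X
    . . . . . . .
    . . . . . X .
    . . . . . . .
    . . . . X . .
    . . . X . . .
    . . . X . . .
    . . X X . . .
    . . X . . . .
    . . . . . . .
    . . . . . . .
    . . . . . . .

Answer: [[6,0],[5,2],[4,4],[3,5],[3,6],[2,7],[3,7],[2,8]]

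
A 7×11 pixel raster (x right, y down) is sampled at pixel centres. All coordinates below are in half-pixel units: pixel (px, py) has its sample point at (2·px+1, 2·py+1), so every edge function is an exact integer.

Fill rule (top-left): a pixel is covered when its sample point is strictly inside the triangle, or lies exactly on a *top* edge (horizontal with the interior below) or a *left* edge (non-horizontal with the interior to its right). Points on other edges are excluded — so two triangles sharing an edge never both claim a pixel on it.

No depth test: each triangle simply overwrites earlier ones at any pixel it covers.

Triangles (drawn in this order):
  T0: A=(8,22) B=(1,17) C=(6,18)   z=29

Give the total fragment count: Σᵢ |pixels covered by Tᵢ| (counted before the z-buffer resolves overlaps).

T0:
  2·area = 18
  edge (8, 22)→(1, 17): d=(-7,-5) top-left  bias=+0
  edge (1, 17)→(6, 18): d=(5,1) right/bottom  bias=-1
  edge (6, 18)→(8, 22): d=(2,4) right/bottom  bias=-1
    (0,8)@(1, 17): e=[0,0,18] → ·  [on edge]
    (2,9)@(5, 19): e=[6,6,6] → █
    (3,9)@(7, 19): e=[16,4,-2] → ·
    (5,9)@(11, 19): e=[36,0,-18] → ·  [on edge]
    (2,10)@(5, 21): e=[-8,16,10] → ·
    (3,10)@(7, 21): e=[2,14,2] → █
    (4,10)@(9, 21): e=[12,12,-6] → ·
  covered (2 px):
    · · · · · · ·
    · · · · · · ·
    · · · · · · ·
    · · · · · · ·
    · · · · · · ·
    · · · · · · ·
    · · · · · · ·
    · · · · · · ·
    · · · · · · ·
    · · █ · · · ·
    · · · █ · · ·

Result: 2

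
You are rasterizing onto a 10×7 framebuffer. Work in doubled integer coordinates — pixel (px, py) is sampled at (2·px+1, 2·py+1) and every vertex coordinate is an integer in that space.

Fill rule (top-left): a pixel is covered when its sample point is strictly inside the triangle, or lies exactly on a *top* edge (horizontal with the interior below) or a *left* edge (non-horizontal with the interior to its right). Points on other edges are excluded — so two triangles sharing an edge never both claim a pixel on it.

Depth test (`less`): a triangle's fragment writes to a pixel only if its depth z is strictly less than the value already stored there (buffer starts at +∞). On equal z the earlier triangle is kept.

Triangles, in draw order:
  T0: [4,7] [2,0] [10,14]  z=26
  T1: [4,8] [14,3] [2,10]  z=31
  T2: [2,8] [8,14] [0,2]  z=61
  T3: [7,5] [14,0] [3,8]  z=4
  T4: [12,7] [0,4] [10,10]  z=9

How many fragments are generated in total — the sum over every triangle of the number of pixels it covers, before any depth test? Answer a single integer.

T0:
  2·area = 28
  edge (4, 7)→(2, 0): d=(-2,-7) top-left  bias=+0
  edge (2, 0)→(10, 14): d=(8,14) right/bottom  bias=-1
  edge (10, 14)→(4, 7): d=(-6,-7) top-left  bias=+0
    (1,1)@(3, 3): e=[1,10,17] → X
    (2,1)@(5, 3): e=[15,-18,31] → .
    (1,2)@(3, 5): e=[-3,26,5] → .
    (2,3)@(5, 7): e=[7,14,7] → X
    (3,3)@(7, 7): e=[21,-14,21] → .
    (2,4)@(5, 9): e=[3,30,-5] → .
    (3,4)@(7, 9): e=[17,2,9] → X
    (4,4)@(9, 9): e=[31,-26,23] → .
    (3,5)@(7, 11): e=[13,18,-3] → .
  covered (3 px):
    . . . . . . . . . .
    . X . . . . . . . .
    . . . . . . . . . .
    . . X . . . . . . .
    . . . X . . . . . .
    . . . . . . . . . .
    . . . . . . . . . .
T1:
  2·area = 10
  edge (4, 8)→(14, 3): d=(10,-5) top-left  bias=+0
  edge (14, 3)→(2, 10): d=(-12,7) right/bottom  bias=-1
  edge (2, 10)→(4, 8): d=(2,-2) top-left  bias=+0
    (5,0)@(11, 1): e=[-35,45,0] → .  [on edge]
    (4,1)@(9, 3): e=[-25,35,0] → .  [on edge]
    (3,2)@(7, 5): e=[-15,25,0] → .  [on edge]
    (2,3)@(5, 7): e=[-5,15,0] → .  [on edge]
    (3,3)@(7, 7): e=[5,1,4] → X
    (4,3)@(9, 7): e=[15,-13,8] → .
    (1,4)@(3, 9): e=[5,5,0] → X  [on edge]
    (2,4)@(5, 9): e=[15,-9,4] → .
    (3,4)@(7, 9): e=[25,-23,8] → .
    (0,5)@(1, 11): e=[15,-5,0] → .  [on edge]
    (1,5)@(3, 11): e=[25,-19,4] → .
  covered (2 px):
    . . . . . . . . . .
    . . . . . . . . . .
    . . . . . . . . . .
    . . . X . . . . . .
    . X . . . . . . . .
    . . . . . . . . . .
    . . . . . . . . . .
T2:
  2·area = 24  (B↔C swapped to make it positive)
  edge (2, 8)→(0, 2): d=(-2,-6) top-left  bias=+0
  edge (0, 2)→(8, 14): d=(8,12) right/bottom  bias=-1
  edge (8, 14)→(2, 8): d=(-6,-6) top-left  bias=+0
    (0,2)@(1, 5): e=[0,12,12] → X  [on edge]
    (1,2)@(3, 5): e=[12,-12,24] → .
    (0,3)@(1, 7): e=[-4,28,0] → .  [on edge]
    (1,3)@(3, 7): e=[8,4,12] → X
    (2,3)@(5, 7): e=[20,-20,24] → .
    (1,4)@(3, 9): e=[4,20,0] → X  [on edge]
    (2,4)@(5, 9): e=[16,-4,12] → .
    (1,5)@(3, 11): e=[0,36,-12] → .  [on edge]
    (2,5)@(5, 11): e=[12,12,0] → X  [on edge]
    (3,5)@(7, 11): e=[24,-12,12] → .
    (2,6)@(5, 13): e=[8,28,-12] → .
    (3,6)@(7, 13): e=[20,4,0] → X  [on edge]
  covered (5 px):
    . . . . . . . . . .
    . . . . . . . . . .
    X . . . . . . . . .
    . X . . . . . . . .
    . X . . . . . . . .
    . . X . . . . . . .
    . . . X . . . . . .
T3:
  2·area = 1
  edge (7, 5)→(14, 0): d=(7,-5) top-left  bias=+0
  edge (14, 0)→(3, 8): d=(-11,8) right/bottom  bias=-1
  edge (3, 8)→(7, 5): d=(4,-3) top-left  bias=+0
    (3,2)@(7, 5): e=[0,1,0] → X  [on edge]
    (4,2)@(9, 5): e=[10,-15,6] → .
    (3,3)@(7, 7): e=[14,-21,8] → .
  covered (1 px):
    . . . . . . . . . .
    . . . . . . . . . .
    . . . X . . . . . .
    . . . . . . . . . .
    . . . . . . . . . .
    . . . . . . . . . .
    . . . . . . . . . .
T4:
  2·area = 42  (B↔C swapped to make it positive)
  edge (12, 7)→(10, 10): d=(-2,3) right/bottom  bias=-1
  edge (10, 10)→(0, 4): d=(-10,-6) top-left  bias=+0
  edge (0, 4)→(12, 7): d=(12,3) right/bottom  bias=-1
    (1,2)@(3, 5): e=[31,8,3] → X
    (2,2)@(5, 5): e=[25,20,-3] → .
    (1,3)@(3, 7): e=[27,-12,27] → .
    (2,3)@(5, 7): e=[21,0,21] → X  [on edge]
    (3,3)@(7, 7): e=[15,12,15] → X
    (4,3)@(9, 7): e=[9,24,9] → X
    (5,3)@(11, 7): e=[3,36,3] → X
    (6,3)@(13, 7): e=[-3,48,-3] → .
    (2,4)@(5, 9): e=[17,-20,45] → .
    (3,4)@(7, 9): e=[11,-8,39] → .
    (4,4)@(9, 9): e=[5,4,33] → X
    (5,4)@(11, 9): e=[-1,16,27] → .
    (7,6)@(15, 13): e=[-21,0,63] → .  [on edge]
  covered (6 px):
    . . . . . . . . . .
    . . . . . . . . . .
    . X . . . . . . . .
    . . X X X X . . . .
    . . . . X . . . . .
    . . . . . . . . . .
    . . . . . . . . . .

Answer: 17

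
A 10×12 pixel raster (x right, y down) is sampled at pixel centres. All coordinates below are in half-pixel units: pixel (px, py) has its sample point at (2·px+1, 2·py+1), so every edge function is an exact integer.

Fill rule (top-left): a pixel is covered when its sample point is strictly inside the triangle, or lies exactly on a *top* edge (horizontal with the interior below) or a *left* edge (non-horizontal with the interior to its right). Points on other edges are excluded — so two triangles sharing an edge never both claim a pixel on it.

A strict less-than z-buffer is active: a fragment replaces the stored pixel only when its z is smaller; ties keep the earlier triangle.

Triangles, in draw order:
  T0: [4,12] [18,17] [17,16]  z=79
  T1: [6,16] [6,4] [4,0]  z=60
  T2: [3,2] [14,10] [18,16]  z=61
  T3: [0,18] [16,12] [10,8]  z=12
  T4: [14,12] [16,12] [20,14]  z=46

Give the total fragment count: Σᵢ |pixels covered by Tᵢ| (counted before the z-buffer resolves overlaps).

T0:
  2·area = 9  (B↔C swapped to make it positive)
  edge (4, 12)→(17, 16): d=(13,4) right/bottom  bias=-1
  edge (17, 16)→(18, 17): d=(1,1) right/bottom  bias=-1
  edge (18, 17)→(4, 12): d=(-14,-5) top-left  bias=+0
    (3,6)@(7, 13): e=[1,7,1] → █
    (4,6)@(9, 13): e=[-7,5,11] → ·
    (3,7)@(7, 15): e=[27,9,-27] → ·
    (6,7)@(13, 15): e=[3,3,3] → █
    (7,7)@(15, 15): e=[-5,1,13] → ·
    (6,8)@(13, 17): e=[29,5,-25] → ·
  covered (2 px):
    · · · · · · · · · ·
    · · · · · · · · · ·
    · · · · · · · · · ·
    · · · · · · · · · ·
    · · · · · · · · · ·
    · · · · · · · · · ·
    · · · █ · · · · · ·
    · · · · · · █ · · ·
    · · · · · · · · · ·
    · · · · · · · · · ·
    · · · · · · · · · ·
    · · · · · · · · · ·
T1:
  2·area = 24  (B↔C swapped to make it positive)
  edge (6, 16)→(4, 0): d=(-2,-16) top-left  bias=+0
  edge (4, 0)→(6, 4): d=(2,4) right/bottom  bias=-1
  edge (6, 4)→(6, 16): d=(0,12) right/bottom  bias=-1
    (2,1)@(5, 3): e=[10,2,12] → █
    (3,1)@(7, 3): e=[42,-6,-12] → ·
    (2,2)@(5, 5): e=[6,6,12] → █
    (3,2)@(7, 5): e=[38,-2,-12] → ·
    (2,3)@(5, 7): e=[2,10,12] → █
    (3,3)@(7, 7): e=[34,2,-12] → ·
    (2,4)@(5, 9): e=[-2,14,12] → ·
  covered (3 px):
    · · · · · · · · · ·
    · · █ · · · · · · ·
    · · █ · · · · · · ·
    · · █ · · · · · · ·
    · · · · · · · · · ·
    · · · · · · · · · ·
    · · · · · · · · · ·
    · · · · · · · · · ·
    · · · · · · · · · ·
    · · · · · · · · · ·
    · · · · · · · · · ·
    · · · · · · · · · ·
T2:
  2·area = 34
  edge (3, 2)→(14, 10): d=(11,8) right/bottom  bias=-1
  edge (14, 10)→(18, 16): d=(4,6) right/bottom  bias=-1
  edge (18, 16)→(3, 2): d=(-15,-14) top-left  bias=+0
    (3,2)@(7, 5): e=[1,22,11] → █
    (4,2)@(9, 5): e=[-15,10,39] → ·
    (3,3)@(7, 7): e=[23,30,-19] → ·
    (4,3)@(9, 7): e=[7,18,9] → █
    (5,3)@(11, 7): e=[-9,6,37] → ·
    (4,4)@(9, 9): e=[29,26,-21] → ·
    (5,4)@(11, 9): e=[13,14,7] → █
    (6,4)@(13, 9): e=[-3,2,35] → ·
    (5,5)@(11, 11): e=[35,22,-23] → ·
    (6,5)@(13, 11): e=[19,10,5] → █
    (7,5)@(15, 11): e=[3,-2,33] → ·
    (6,6)@(13, 13): e=[41,18,-25] → ·
  covered (6 px):
    · · · · · · · · · ·
    · · · · · · · · · ·
    · · · █ · · · · · ·
    · · · · █ · · · · ·
    · · · · · █ · · · ·
    · · · · · · █ · · ·
    · · · · · · · █ · ·
    · · · · · · · · █ ·
    · · · · · · · · · ·
    · · · · · · · · · ·
    · · · · · · · · · ·
    · · · · · · · · · ·
T3:
  2·area = 100  (B↔C swapped to make it positive)
  edge (0, 18)→(10, 8): d=(10,-10) top-left  bias=+0
  edge (10, 8)→(16, 12): d=(6,4) right/bottom  bias=-1
  edge (16, 12)→(0, 18): d=(-16,6) right/bottom  bias=-1
    (8,0)@(17, 1): e=[0,-70,170] → ·  [on edge]
    (7,1)@(15, 3): e=[0,-50,150] → ·  [on edge]
    (6,2)@(13, 5): e=[0,-30,130] → ·  [on edge]
    (5,3)@(11, 7): e=[0,-10,110] → ·  [on edge]
    (4,4)@(9, 9): e=[0,10,90] → █  [on edge]
    (5,4)@(11, 9): e=[20,2,78] → █
    (6,4)@(13, 9): e=[40,-6,66] → ·
    (3,5)@(7, 11): e=[0,30,70] → █  [on edge]
    (6,5)@(13, 11): e=[60,6,34] → █
    (7,5)@(15, 11): e=[80,-2,22] → ·
    (2,6)@(5, 13): e=[0,50,50] → █  [on edge]
    (7,6)@(15, 13): e=[100,10,-10] → ·
    (1,7)@(3, 15): e=[0,70,30] → █  [on edge]
    (0,8)@(1, 17): e=[0,90,10] → █  [on edge]
  covered (15 px):
    · · · · · · · · · ·
    · · · · · · · · · ·
    · · · · · · · · · ·
    · · · · · · · · · ·
    · · · · █ █ · · · ·
    · · · █ █ █ █ · · ·
    · · █ █ █ █ █ · · ·
    · █ █ █ · · · · · ·
    █ · · · · · · · · ·
    · · · · · · · · · ·
    · · · · · · · · · ·
    · · · · · · · · · ·
T4:
  2·area = 4
  edge (14, 12)→(16, 12): d=(2,0) top-left  bias=+0
  edge (16, 12)→(20, 14): d=(4,2) right/bottom  bias=-1
  edge (20, 14)→(14, 12): d=(-6,-2) top-left  bias=+0
    (2,4)@(5, 9): e=[-6,10,0] → ·  [on edge]
    (5,5)@(11, 11): e=[-2,6,0] → ·  [on edge]
    (8,6)@(17, 13): e=[2,2,0] → █  [on edge]
    (9,6)@(19, 13): e=[2,-2,4] → ·
    (8,7)@(17, 15): e=[6,10,-12] → ·
  covered (1 px):
    · · · · · · · · · ·
    · · · · · · · · · ·
    · · · · · · · · · ·
    · · · · · · · · · ·
    · · · · · · · · · ·
    · · · · · · · · · ·
    · · · · · · · · █ ·
    · · · · · · · · · ·
    · · · · · · · · · ·
    · · · · · · · · · ·
    · · · · · · · · · ·
    · · · · · · · · · ·

Result: 27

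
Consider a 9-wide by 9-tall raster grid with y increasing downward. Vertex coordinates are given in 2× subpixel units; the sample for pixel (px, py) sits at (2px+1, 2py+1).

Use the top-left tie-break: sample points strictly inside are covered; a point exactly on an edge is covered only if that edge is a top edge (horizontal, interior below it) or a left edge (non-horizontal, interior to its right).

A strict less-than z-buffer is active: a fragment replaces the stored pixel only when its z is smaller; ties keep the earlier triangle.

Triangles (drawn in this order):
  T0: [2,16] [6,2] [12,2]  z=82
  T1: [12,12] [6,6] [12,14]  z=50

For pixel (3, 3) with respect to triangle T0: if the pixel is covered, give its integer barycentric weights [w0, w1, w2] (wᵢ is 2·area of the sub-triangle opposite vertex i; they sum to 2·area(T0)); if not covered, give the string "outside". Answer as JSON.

T0:
  2·area = 84
  edge (2, 16)→(6, 2): d=(4,-14) top-left  bias=+0
  edge (6, 2)→(12, 2): d=(6,0) top-left  bias=+0
  edge (12, 2)→(2, 16): d=(-10,14) right/bottom  bias=-1
    (3,1)@(7, 3): e=[18,6,60] → █
    (4,1)@(9, 3): e=[46,6,32] → █
    (5,1)@(11, 3): e=[74,6,4] → █
    (6,1)@(13, 3): e=[102,6,-24] → ·
    (3,2)@(7, 5): e=[26,18,40] → █
    (5,2)@(11, 5): e=[82,18,-16] → ·
    (2,3)@(5, 7): e=[6,30,48] → █
    (4,3)@(9, 7): e=[62,30,-8] → ·
    (2,4)@(5, 9): e=[14,42,28] → █
    (3,4)@(7, 9): e=[42,42,0] → ·  [on edge]
    (2,5)@(5, 11): e=[22,54,8] → █
    (3,5)@(7, 11): e=[50,54,-20] → ·
  covered (10 px):
    · · · · · · · · ·
    · · · █ █ █ · · ·
    · · · █ █ · · · ·
    · · █ █ · · · · ·
    · · █ · · · · · ·
    · · █ · · · · · ·
    · █ · · · · · · ·
    · · · · · · · · ·
    · · · · · · · · ·
T1:
  2·area = 12  (B↔C swapped to make it positive)
  edge (12, 12)→(12, 14): d=(0,2) right/bottom  bias=-1
  edge (12, 14)→(6, 6): d=(-6,-8) top-left  bias=+0
  edge (6, 6)→(12, 12): d=(6,6) right/bottom  bias=-1
    (0,0)@(1, 1): e=[22,-10,0] → ·  [on edge]
    (1,1)@(3, 3): e=[18,-6,0] → ·  [on edge]
    (2,2)@(5, 5): e=[14,-2,0] → ·  [on edge]
    (3,3)@(7, 7): e=[10,2,0] → ·  [on edge]
    (4,4)@(9, 9): e=[6,6,0] → ·  [on edge]
    (5,5)@(11, 11): e=[2,10,0] → ·  [on edge]
    (6,6)@(13, 13): e=[-2,14,0] → ·  [on edge]
    (7,7)@(15, 15): e=[-6,18,0] → ·  [on edge]
    (8,8)@(17, 17): e=[-10,22,0] → ·  [on edge]
  covered (0 px):
    · · · · · · · · ·
    · · · · · · · · ·
    · · · · · · · · ·
    · · · · · · · · ·
    · · · · · · · · ·
    · · · · · · · · ·
    · · · · · · · · ·
    · · · · · · · · ·
    · · · · · · · · ·

Final: [30,20,34]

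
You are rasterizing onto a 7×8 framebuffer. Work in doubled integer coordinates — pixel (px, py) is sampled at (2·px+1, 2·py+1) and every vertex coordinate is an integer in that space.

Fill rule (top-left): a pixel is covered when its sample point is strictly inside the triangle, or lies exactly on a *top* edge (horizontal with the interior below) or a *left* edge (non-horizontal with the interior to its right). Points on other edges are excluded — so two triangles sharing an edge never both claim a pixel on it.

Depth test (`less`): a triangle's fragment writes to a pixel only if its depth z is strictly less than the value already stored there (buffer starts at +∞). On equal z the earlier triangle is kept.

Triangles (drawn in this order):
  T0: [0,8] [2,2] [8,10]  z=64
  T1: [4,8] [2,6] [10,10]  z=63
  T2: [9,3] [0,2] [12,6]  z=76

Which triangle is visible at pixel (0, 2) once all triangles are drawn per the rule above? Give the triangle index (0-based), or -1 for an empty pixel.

T0:
  2·area = 52
  edge (0, 8)→(2, 2): d=(2,-6) top-left  bias=+0
  edge (2, 2)→(8, 10): d=(6,8) right/bottom  bias=-1
  edge (8, 10)→(0, 8): d=(-8,-2) top-left  bias=+0
    (0,2)@(1, 5): e=[0,26,26] → #  [on edge]
    (1,2)@(3, 5): e=[12,10,30] → #
    (2,2)@(5, 5): e=[24,-6,34] → ·
    (0,3)@(1, 7): e=[4,38,10] → #
    (2,3)@(5, 7): e=[28,6,18] → #
    (3,3)@(7, 7): e=[40,-10,22] → ·
    (0,4)@(1, 9): e=[8,50,-6] → ·
    (1,4)@(3, 9): e=[20,34,-2] → ·
    (2,4)@(5, 9): e=[32,18,2] → #
    (3,4)@(7, 9): e=[44,2,6] → #
    (4,4)@(9, 9): e=[56,-14,10] → ·
    (2,5)@(5, 11): e=[36,30,-14] → ·
  covered (7 px):
    · · · · · · ·
    · · · · · · ·
    # # · · · · ·
    # # # · · · ·
    · · # # · · ·
    · · · · · · ·
    · · · · · · ·
    · · · · · · ·
T1:
  2·area = 8
  edge (4, 8)→(2, 6): d=(-2,-2) top-left  bias=+0
  edge (2, 6)→(10, 10): d=(8,4) right/bottom  bias=-1
  edge (10, 10)→(4, 8): d=(-6,-2) top-left  bias=+0
    (0,2)@(1, 5): e=[0,-4,12] → ·  [on edge]
    (0,3)@(1, 7): e=[-4,12,0] → ·  [on edge]
    (1,3)@(3, 7): e=[0,4,4] → #  [on edge]
    (2,3)@(5, 7): e=[4,-4,8] → ·
    (1,4)@(3, 9): e=[-4,20,-8] → ·
    (2,4)@(5, 9): e=[0,12,-4] → ·  [on edge]
    (3,4)@(7, 9): e=[4,4,0] → #  [on edge]
    (4,4)@(9, 9): e=[8,-4,4] → ·
    (3,5)@(7, 11): e=[0,20,-12] → ·  [on edge]
    (6,5)@(13, 11): e=[12,-4,0] → ·  [on edge]
    (4,6)@(9, 13): e=[0,28,-20] → ·  [on edge]
    (5,7)@(11, 15): e=[0,36,-28] → ·  [on edge]
  covered (2 px):
    · · · · · · ·
    · · · · · · ·
    · · · · · · ·
    · # · · · · ·
    · · · # · · ·
    · · · · · · ·
    · · · · · · ·
    · · · · · · ·
T2:
  2·area = 24  (B↔C swapped to make it positive)
  edge (9, 3)→(12, 6): d=(3,3) right/bottom  bias=-1
  edge (12, 6)→(0, 2): d=(-12,-4) top-left  bias=+0
  edge (0, 2)→(9, 3): d=(9,1) right/bottom  bias=-1
    (3,0)@(7, 1): e=[0,40,-16] → ·  [on edge]
    (1,1)@(3, 3): e=[18,0,6] → #  [on edge]
    (2,1)@(5, 3): e=[12,8,4] → #
    (3,1)@(7, 3): e=[6,16,2] → #
    (4,1)@(9, 3): e=[0,24,0] → ·  [on edge]
    (1,2)@(3, 5): e=[24,-24,24] → ·
    (2,2)@(5, 5): e=[18,-16,22] → ·
    (3,2)@(7, 5): e=[12,-8,20] → ·
    (4,2)@(9, 5): e=[6,0,18] → #  [on edge]
    (5,2)@(11, 5): e=[0,8,16] → ·  [on edge]
    (4,3)@(9, 7): e=[12,-24,36] → ·
    (6,3)@(13, 7): e=[0,-8,32] → ·  [on edge]
  covered (4 px):
    · · · · · · ·
    · # # # · · ·
    · · · · # · ·
    · · · · · · ·
    · · · · · · ·
    · · · · · · ·
    · · · · · · ·
    · · · · · · ·

Z-buffer (winner per pixel, '.' = empty):
  . . . . . . .
  . 2 2 2 . . .
  0 0 . . 2 . .
  0 1 0 . . . .
  . . 0 1 . . .
  . . . . . . .
  . . . . . . .
  . . . . . . .

Answer: 0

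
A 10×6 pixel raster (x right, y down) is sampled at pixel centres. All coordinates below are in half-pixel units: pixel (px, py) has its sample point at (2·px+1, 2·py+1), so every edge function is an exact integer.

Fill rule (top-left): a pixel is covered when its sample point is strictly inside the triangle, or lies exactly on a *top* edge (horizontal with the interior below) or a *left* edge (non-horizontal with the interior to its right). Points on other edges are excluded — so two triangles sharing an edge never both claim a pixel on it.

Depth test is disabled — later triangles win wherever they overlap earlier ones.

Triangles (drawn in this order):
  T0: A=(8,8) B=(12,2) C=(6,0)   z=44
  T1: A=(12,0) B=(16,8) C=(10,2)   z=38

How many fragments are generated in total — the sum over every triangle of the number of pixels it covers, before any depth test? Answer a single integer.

T0:
  2·area = 44  (B↔C swapped to make it positive)
  edge (8, 8)→(6, 0): d=(-2,-8) top-left  bias=+0
  edge (6, 0)→(12, 2): d=(6,2) right/bottom  bias=-1
  edge (12, 2)→(8, 8): d=(-4,6) right/bottom  bias=-1
    (3,0)@(7, 1): e=[6,4,34] → X
    (4,0)@(9, 1): e=[22,0,22] → .  [on edge]
    (3,1)@(7, 3): e=[2,16,26] → X
    (4,1)@(9, 3): e=[18,12,14] → X
    (5,1)@(11, 3): e=[34,8,2] → X
    (6,1)@(13, 3): e=[50,4,-10] → .
    (7,1)@(15, 3): e=[66,0,-22] → .  [on edge]
    (3,2)@(7, 5): e=[-2,28,18] → .
    (4,2)@(9, 5): e=[14,24,6] → X
    (5,2)@(11, 5): e=[30,20,-6] → .
    (4,3)@(9, 7): e=[10,36,-2] → .
  covered (5 px):
    . . . X . . . . . .
    . . . X X X . . . .
    . . . . X . . . . .
    . . . . . . . . . .
    . . . . . . . . . .
    . . . . . . . . . .
T1:
  2·area = 24
  edge (12, 0)→(16, 8): d=(4,8) right/bottom  bias=-1
  edge (16, 8)→(10, 2): d=(-6,-6) top-left  bias=+0
  edge (10, 2)→(12, 0): d=(2,-2) top-left  bias=+0
    (4,0)@(9, 1): e=[28,0,-4] → .  [on edge]
    (5,0)@(11, 1): e=[12,12,0] → X  [on edge]
    (6,0)@(13, 1): e=[-4,24,4] → .
    (4,1)@(9, 3): e=[36,-12,0] → .  [on edge]
    (5,1)@(11, 3): e=[20,0,4] → X  [on edge]
    (6,1)@(13, 3): e=[4,12,8] → X
    (7,1)@(15, 3): e=[-12,24,12] → .
    (3,2)@(7, 5): e=[60,-36,0] → .  [on edge]
    (5,2)@(11, 5): e=[28,-12,8] → .
    (6,2)@(13, 5): e=[12,0,12] → X  [on edge]
    (7,2)@(15, 5): e=[-4,12,16] → .
    (2,3)@(5, 7): e=[84,-60,0] → .  [on edge]
    (7,3)@(15, 7): e=[4,0,20] → X  [on edge]
    (1,4)@(3, 9): e=[108,-84,0] → .  [on edge]
    (8,4)@(17, 9): e=[-4,0,28] → .  [on edge]
    (0,5)@(1, 11): e=[132,-108,0] → .  [on edge]
    (9,5)@(19, 11): e=[-12,0,36] → .  [on edge]
  covered (5 px):
    . . . . . X . . . .
    . . . . . X X . . .
    . . . . . . X . . .
    . . . . . . . X . .
    . . . . . . . . . .
    . . . . . . . . . .

Answer: 10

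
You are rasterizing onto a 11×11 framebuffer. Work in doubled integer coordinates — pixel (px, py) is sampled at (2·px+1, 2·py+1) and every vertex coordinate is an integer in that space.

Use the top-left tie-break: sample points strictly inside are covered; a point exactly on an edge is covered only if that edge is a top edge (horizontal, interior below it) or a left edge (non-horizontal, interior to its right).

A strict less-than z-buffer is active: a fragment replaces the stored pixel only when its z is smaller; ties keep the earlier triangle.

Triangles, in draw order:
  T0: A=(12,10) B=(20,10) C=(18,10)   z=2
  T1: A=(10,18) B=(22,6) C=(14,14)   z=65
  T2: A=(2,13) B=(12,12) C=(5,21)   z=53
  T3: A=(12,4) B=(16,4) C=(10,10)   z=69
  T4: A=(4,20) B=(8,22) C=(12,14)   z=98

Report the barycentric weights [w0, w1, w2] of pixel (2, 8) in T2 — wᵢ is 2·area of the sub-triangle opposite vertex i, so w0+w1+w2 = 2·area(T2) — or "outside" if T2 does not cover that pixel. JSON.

T0:
  degenerate (2·area = 0) — covers nothing
T1:
  degenerate (2·area = 0) — covers nothing
T2:
  2·area = 83
  edge (2, 13)→(12, 12): d=(10,-1) top-left  bias=+0
  edge (12, 12)→(5, 21): d=(-7,9) right/bottom  bias=-1
  edge (5, 21)→(2, 13): d=(-3,-8) top-left  bias=+0
    (9,1)@(19, 3): e=[-83,0,166] → ·  [on edge]
    (1,6)@(3, 13): e=[1,74,8] → #
    (2,6)@(5, 13): e=[3,56,24] → #
    (3,6)@(7, 13): e=[5,38,40] → #
    (4,6)@(9, 13): e=[7,20,56] → #
    (5,6)@(11, 13): e=[9,2,72] → #
    (6,6)@(13, 13): e=[11,-16,88] → ·
    (1,7)@(3, 15): e=[21,60,2] → #
    (5,7)@(11, 15): e=[29,-12,66] → ·
    (1,8)@(3, 17): e=[41,46,-4] → ·
    (2,8)@(5, 17): e=[43,28,12] → #
    (4,8)@(9, 17): e=[47,-8,44] → ·
    (2,10)@(5, 21): e=[83,0,0] → ·  [on edge]
  covered (12 px):
    · · · · · · · · · · ·
    · · · · · · · · · · ·
    · · · · · · · · · · ·
    · · · · · · · · · · ·
    · · · · · · · · · · ·
    · · · · · · · · · · ·
    · # # # # # · · · · ·
    · # # # # · · · · · ·
    · · # # · · · · · · ·
    · · # · · · · · · · ·
    · · · · · · · · · · ·
T3:
  2·area = 24
  edge (12, 4)→(16, 4): d=(4,0) top-left  bias=+0
  edge (16, 4)→(10, 10): d=(-6,6) right/bottom  bias=-1
  edge (10, 10)→(12, 4): d=(2,-6) top-left  bias=+0
    (6,0)@(13, 1): e=[-12,36,0] → ·  [on edge]
    (9,0)@(19, 1): e=[-12,0,36] → ·  [on edge]
    (8,1)@(17, 3): e=[-4,0,28] → ·  [on edge]
    (6,2)@(13, 5): e=[4,12,8] → #
    (7,2)@(15, 5): e=[4,0,20] → ·  [on edge]
    (5,3)@(11, 7): e=[12,12,0] → #  [on edge]
    (6,3)@(13, 7): e=[12,0,12] → ·  [on edge]
    (5,4)@(11, 9): e=[20,0,4] → ·  [on edge]
    (4,5)@(9, 11): e=[28,0,-4] → ·  [on edge]
    (3,6)@(7, 13): e=[36,0,-12] → ·  [on edge]
    (4,6)@(9, 13): e=[36,-12,0] → ·  [on edge]
    (2,7)@(5, 15): e=[44,0,-20] → ·  [on edge]
    (1,8)@(3, 17): e=[52,0,-28] → ·  [on edge]
    (0,9)@(1, 19): e=[60,0,-36] → ·  [on edge]
    (3,9)@(7, 19): e=[60,-36,0] → ·  [on edge]
  covered (2 px):
    · · · · · · · · · · ·
    · · · · · · · · · · ·
    · · · · · · # · · · ·
    · · · · · # · · · · ·
    · · · · · · · · · · ·
    · · · · · · · · · · ·
    · · · · · · · · · · ·
    · · · · · · · · · · ·
    · · · · · · · · · · ·
    · · · · · · · · · · ·
    · · · · · · · · · · ·
T4:
  2·area = 40  (B↔C swapped to make it positive)
  edge (4, 20)→(12, 14): d=(8,-6) top-left  bias=+0
  edge (12, 14)→(8, 22): d=(-4,8) right/bottom  bias=-1
  edge (8, 22)→(4, 20): d=(-4,-2) top-left  bias=+0
    (5,7)@(11, 15): e=[2,4,34] → #
    (6,7)@(13, 15): e=[14,-12,38] → ·
    (4,8)@(9, 17): e=[6,12,22] → #
    (5,8)@(11, 17): e=[18,-4,26] → ·
    (3,9)@(7, 19): e=[10,20,10] → #
    (5,9)@(11, 19): e=[34,-12,18] → ·
    (3,10)@(7, 21): e=[26,12,2] → #
    (4,10)@(9, 21): e=[38,-4,6] → ·
  covered (5 px):
    · · · · · · · · · · ·
    · · · · · · · · · · ·
    · · · · · · · · · · ·
    · · · · · · · · · · ·
    · · · · · · · · · · ·
    · · · · · · · · · · ·
    · · · · · · · · · · ·
    · · · · · # · · · · ·
    · · · · # · · · · · ·
    · · · # # · · · · · ·
    · · · # · · · · · · ·

Final: [28,12,43]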